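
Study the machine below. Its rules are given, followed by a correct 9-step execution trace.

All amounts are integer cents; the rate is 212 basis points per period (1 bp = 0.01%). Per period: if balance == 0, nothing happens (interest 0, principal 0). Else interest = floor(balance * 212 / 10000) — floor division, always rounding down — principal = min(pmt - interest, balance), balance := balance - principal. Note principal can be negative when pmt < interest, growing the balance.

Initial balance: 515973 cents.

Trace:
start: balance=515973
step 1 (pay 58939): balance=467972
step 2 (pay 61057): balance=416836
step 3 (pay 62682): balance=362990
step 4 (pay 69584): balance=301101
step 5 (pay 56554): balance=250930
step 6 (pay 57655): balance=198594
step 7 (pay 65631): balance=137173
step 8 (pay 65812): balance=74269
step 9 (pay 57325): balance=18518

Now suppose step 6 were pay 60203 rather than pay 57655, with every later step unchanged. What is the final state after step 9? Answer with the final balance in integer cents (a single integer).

(re-executing from step 6 with the substitution; state before step 6: balance=250930)
step 6 (pay 60203): balance=196046
step 7 (pay 65631): balance=134571
step 8 (pay 65812): balance=71611
step 9 (pay 57325): balance=15804

15804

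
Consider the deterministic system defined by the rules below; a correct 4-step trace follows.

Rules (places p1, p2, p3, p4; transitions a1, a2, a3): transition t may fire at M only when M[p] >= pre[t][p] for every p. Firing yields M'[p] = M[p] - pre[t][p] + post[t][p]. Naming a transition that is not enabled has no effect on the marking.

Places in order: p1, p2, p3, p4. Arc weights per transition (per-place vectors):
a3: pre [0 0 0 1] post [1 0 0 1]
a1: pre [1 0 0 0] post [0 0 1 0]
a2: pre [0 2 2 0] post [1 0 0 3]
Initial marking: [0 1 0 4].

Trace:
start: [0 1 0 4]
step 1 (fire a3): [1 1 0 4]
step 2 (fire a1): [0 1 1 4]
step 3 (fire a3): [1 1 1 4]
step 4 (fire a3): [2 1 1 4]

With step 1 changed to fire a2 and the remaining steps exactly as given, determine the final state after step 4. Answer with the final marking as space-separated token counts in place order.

2 1 0 4

(re-executing from step 1 with the substitution; state before step 1: [0 1 0 4])
step 1 (fire a2): [0 1 0 4]
step 2 (fire a1): [0 1 0 4]
step 3 (fire a3): [1 1 0 4]
step 4 (fire a3): [2 1 0 4]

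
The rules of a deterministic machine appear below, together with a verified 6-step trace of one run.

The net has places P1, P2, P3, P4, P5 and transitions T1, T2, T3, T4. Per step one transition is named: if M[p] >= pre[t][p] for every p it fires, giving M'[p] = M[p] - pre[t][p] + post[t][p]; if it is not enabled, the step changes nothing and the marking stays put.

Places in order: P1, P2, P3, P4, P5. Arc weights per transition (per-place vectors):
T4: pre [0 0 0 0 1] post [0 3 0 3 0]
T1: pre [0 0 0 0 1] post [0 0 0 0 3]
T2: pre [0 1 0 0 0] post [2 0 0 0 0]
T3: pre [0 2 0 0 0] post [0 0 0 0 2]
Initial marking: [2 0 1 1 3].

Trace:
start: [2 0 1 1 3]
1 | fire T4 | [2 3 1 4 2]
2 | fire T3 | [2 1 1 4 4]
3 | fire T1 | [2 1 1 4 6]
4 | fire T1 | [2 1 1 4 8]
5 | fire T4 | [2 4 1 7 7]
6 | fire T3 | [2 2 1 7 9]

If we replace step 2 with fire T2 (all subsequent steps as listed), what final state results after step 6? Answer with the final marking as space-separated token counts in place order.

4 3 1 7 7

(re-executing from step 2 with the substitution; state before step 2: [2 3 1 4 2])
2 | fire T2 | [4 2 1 4 2]
3 | fire T1 | [4 2 1 4 4]
4 | fire T1 | [4 2 1 4 6]
5 | fire T4 | [4 5 1 7 5]
6 | fire T3 | [4 3 1 7 7]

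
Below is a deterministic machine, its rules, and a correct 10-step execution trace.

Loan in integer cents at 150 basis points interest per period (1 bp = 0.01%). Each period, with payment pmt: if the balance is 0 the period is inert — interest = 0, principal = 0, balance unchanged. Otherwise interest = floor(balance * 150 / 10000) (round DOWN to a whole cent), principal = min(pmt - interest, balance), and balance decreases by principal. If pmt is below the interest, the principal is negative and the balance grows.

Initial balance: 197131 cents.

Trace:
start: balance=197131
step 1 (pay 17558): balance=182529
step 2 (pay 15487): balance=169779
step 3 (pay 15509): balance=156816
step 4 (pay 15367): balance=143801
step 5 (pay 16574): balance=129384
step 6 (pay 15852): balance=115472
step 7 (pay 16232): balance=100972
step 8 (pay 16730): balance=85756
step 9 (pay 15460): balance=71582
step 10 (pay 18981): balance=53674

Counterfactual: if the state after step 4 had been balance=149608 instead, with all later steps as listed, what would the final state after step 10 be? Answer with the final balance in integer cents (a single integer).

60023

state after step 4 := balance=149608
step 5 (pay 16574): balance=135278
step 6 (pay 15852): balance=121455
step 7 (pay 16232): balance=107044
step 8 (pay 16730): balance=91919
step 9 (pay 15460): balance=77837
step 10 (pay 18981): balance=60023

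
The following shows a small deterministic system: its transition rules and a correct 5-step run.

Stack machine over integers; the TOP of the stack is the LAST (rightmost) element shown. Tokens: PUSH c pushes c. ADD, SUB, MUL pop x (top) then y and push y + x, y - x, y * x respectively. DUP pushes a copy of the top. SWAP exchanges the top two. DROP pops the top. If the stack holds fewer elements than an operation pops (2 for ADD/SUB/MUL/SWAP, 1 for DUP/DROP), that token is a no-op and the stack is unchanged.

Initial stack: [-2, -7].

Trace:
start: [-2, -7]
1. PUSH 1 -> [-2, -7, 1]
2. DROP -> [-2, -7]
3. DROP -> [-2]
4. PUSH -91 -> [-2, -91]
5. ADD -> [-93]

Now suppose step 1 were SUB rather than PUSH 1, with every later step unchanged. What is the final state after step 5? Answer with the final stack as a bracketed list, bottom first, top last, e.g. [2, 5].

(re-executing from step 1 with the substitution; state before step 1: [-2, -7])
1. SUB -> [5]
2. DROP -> []
3. DROP -> []
4. PUSH -91 -> [-91]
5. ADD -> [-91]

[-91]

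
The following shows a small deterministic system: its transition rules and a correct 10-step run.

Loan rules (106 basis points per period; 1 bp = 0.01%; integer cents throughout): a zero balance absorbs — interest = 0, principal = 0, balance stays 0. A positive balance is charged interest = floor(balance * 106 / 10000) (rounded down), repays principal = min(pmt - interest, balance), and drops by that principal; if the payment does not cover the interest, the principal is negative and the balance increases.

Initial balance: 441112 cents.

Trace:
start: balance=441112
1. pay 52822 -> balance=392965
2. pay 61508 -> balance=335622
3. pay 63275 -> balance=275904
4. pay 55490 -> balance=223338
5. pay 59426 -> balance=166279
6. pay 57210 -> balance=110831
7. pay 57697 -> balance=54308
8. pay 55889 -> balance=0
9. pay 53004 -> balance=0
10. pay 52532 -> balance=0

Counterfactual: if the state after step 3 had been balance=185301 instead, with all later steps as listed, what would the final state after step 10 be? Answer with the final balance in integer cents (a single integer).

state after step 3 := balance=185301
4. pay 55490 -> balance=131775
5. pay 59426 -> balance=73745
6. pay 57210 -> balance=17316
7. pay 57697 -> balance=0
8. pay 55889 -> balance=0
9. pay 53004 -> balance=0
10. pay 52532 -> balance=0

0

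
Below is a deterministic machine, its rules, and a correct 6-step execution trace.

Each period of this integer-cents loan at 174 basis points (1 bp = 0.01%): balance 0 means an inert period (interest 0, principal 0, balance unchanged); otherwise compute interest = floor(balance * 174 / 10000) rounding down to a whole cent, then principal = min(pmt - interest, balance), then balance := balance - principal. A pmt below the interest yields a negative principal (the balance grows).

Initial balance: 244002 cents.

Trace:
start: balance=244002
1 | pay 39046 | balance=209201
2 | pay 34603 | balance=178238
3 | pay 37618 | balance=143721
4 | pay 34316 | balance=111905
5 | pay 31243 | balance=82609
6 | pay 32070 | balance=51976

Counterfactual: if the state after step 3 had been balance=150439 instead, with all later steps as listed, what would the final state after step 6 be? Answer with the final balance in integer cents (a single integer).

59051

state after step 3 := balance=150439
4 | pay 34316 | balance=118740
5 | pay 31243 | balance=89563
6 | pay 32070 | balance=59051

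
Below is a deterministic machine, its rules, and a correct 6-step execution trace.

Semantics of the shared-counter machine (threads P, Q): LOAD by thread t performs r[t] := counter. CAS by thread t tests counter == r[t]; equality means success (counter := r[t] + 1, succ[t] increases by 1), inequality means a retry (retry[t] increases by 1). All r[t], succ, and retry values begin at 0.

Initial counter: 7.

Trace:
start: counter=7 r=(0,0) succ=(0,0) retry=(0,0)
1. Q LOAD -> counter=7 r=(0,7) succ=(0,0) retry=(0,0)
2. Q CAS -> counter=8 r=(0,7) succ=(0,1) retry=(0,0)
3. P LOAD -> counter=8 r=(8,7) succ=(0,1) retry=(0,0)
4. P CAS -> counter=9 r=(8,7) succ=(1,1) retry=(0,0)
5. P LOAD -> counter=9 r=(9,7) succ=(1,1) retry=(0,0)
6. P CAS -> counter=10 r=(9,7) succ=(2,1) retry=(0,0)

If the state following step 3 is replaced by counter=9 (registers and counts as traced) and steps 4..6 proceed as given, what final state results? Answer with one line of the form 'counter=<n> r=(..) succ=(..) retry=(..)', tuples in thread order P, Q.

state after step 3 := counter=9 r=(8,7) succ=(0,1) retry=(0,0)
4. P CAS -> counter=9 r=(8,7) succ=(0,1) retry=(1,0)
5. P LOAD -> counter=9 r=(9,7) succ=(0,1) retry=(1,0)
6. P CAS -> counter=10 r=(9,7) succ=(1,1) retry=(1,0)

counter=10 r=(9,7) succ=(1,1) retry=(1,0)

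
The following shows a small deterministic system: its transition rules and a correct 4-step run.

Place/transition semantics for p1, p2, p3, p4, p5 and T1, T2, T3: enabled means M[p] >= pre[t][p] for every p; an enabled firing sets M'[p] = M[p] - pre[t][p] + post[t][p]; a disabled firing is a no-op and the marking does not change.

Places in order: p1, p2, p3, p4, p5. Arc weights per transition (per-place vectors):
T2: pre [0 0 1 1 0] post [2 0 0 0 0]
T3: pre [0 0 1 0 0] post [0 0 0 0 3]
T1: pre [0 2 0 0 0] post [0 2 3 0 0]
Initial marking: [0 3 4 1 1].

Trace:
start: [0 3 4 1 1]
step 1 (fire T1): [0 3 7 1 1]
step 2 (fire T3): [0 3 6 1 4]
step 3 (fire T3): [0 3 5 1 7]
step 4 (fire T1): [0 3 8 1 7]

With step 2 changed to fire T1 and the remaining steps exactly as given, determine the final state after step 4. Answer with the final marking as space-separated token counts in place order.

(re-executing from step 2 with the substitution; state before step 2: [0 3 7 1 1])
step 2 (fire T1): [0 3 10 1 1]
step 3 (fire T3): [0 3 9 1 4]
step 4 (fire T1): [0 3 12 1 4]

0 3 12 1 4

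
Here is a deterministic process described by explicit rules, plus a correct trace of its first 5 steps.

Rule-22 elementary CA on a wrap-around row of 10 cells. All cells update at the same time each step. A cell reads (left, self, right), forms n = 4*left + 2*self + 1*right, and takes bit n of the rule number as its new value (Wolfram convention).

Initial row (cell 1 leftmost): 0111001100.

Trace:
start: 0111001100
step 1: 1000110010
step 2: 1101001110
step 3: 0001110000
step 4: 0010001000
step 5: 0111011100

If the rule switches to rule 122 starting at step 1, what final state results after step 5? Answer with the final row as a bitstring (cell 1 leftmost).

1110000001

(re-executing steps 1..5 under rule 122; state before step 1: 0111001100)
step 1: 1101111110
step 2: 1111000011
step 3: 0001100110
step 4: 0011111111
step 5: 1110000001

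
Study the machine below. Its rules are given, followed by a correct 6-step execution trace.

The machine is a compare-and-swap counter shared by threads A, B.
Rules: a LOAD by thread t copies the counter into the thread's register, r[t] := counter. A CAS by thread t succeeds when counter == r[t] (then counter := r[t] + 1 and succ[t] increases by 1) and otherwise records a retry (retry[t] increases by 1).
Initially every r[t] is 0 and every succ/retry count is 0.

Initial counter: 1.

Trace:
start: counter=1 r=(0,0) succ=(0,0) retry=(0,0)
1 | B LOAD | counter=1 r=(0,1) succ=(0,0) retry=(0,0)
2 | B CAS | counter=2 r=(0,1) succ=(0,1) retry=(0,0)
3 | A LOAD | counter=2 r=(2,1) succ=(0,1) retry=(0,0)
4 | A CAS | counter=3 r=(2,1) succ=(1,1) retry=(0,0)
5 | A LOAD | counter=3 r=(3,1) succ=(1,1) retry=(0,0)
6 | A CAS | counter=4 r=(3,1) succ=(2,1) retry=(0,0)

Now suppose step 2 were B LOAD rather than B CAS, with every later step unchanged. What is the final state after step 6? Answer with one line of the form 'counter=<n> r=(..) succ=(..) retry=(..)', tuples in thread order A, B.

counter=3 r=(2,1) succ=(2,0) retry=(0,0)

(re-executing from step 2 with the substitution; state before step 2: counter=1 r=(0,1) succ=(0,0) retry=(0,0))
2 | B LOAD | counter=1 r=(0,1) succ=(0,0) retry=(0,0)
3 | A LOAD | counter=1 r=(1,1) succ=(0,0) retry=(0,0)
4 | A CAS | counter=2 r=(1,1) succ=(1,0) retry=(0,0)
5 | A LOAD | counter=2 r=(2,1) succ=(1,0) retry=(0,0)
6 | A CAS | counter=3 r=(2,1) succ=(2,0) retry=(0,0)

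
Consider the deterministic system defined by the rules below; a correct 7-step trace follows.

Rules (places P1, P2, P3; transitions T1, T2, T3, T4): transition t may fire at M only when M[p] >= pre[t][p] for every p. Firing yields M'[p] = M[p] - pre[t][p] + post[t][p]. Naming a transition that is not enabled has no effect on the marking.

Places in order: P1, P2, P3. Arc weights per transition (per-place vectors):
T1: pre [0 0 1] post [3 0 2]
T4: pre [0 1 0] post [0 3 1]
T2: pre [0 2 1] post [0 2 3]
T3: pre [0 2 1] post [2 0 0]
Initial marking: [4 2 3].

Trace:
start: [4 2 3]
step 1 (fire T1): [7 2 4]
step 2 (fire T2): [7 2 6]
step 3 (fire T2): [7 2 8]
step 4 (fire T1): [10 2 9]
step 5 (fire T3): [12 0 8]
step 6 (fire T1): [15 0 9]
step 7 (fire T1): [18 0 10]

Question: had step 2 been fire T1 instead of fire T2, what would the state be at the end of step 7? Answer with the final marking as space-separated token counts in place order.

21 0 9

(re-executing from step 2 with the substitution; state before step 2: [7 2 4])
step 2 (fire T1): [10 2 5]
step 3 (fire T2): [10 2 7]
step 4 (fire T1): [13 2 8]
step 5 (fire T3): [15 0 7]
step 6 (fire T1): [18 0 8]
step 7 (fire T1): [21 0 9]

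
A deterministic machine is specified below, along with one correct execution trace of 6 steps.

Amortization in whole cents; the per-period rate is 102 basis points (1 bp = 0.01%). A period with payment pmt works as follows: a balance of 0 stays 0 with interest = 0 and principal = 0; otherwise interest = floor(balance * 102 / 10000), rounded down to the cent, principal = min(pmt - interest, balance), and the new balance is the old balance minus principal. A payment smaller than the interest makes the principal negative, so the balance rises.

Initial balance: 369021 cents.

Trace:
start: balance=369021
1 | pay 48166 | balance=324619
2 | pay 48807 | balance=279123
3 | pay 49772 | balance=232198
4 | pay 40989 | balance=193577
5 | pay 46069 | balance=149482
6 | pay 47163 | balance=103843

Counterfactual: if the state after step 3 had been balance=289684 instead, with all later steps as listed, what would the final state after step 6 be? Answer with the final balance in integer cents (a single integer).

state after step 3 := balance=289684
4 | pay 40989 | balance=251649
5 | pay 46069 | balance=208146
6 | pay 47163 | balance=163106

163106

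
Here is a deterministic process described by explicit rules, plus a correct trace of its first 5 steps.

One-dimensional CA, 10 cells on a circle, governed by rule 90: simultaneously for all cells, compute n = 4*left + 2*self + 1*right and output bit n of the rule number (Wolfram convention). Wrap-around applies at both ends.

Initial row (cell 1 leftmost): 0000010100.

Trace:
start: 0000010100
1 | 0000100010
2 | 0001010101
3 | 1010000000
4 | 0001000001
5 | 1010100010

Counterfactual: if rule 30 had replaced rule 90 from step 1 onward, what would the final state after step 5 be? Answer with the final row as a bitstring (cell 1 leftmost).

(re-executing steps 1..5 under rule 30; state before step 1: 0000010100)
1 | 0000110110
2 | 0001100101
3 | 1011011101
4 | 0010010001
5 | 1111111011

1111111011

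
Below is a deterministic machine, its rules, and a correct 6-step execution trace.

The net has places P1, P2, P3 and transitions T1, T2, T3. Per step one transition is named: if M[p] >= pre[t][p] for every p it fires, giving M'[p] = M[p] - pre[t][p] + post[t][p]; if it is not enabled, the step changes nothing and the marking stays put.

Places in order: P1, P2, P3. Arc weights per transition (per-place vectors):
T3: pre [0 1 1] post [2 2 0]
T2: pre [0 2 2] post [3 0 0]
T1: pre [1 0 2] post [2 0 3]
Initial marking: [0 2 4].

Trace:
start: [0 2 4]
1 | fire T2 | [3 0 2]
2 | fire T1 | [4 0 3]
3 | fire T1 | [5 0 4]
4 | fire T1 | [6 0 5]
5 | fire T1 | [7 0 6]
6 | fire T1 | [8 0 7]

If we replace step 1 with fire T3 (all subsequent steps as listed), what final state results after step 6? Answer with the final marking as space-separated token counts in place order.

(re-executing from step 1 with the substitution; state before step 1: [0 2 4])
1 | fire T3 | [2 3 3]
2 | fire T1 | [3 3 4]
3 | fire T1 | [4 3 5]
4 | fire T1 | [5 3 6]
5 | fire T1 | [6 3 7]
6 | fire T1 | [7 3 8]

7 3 8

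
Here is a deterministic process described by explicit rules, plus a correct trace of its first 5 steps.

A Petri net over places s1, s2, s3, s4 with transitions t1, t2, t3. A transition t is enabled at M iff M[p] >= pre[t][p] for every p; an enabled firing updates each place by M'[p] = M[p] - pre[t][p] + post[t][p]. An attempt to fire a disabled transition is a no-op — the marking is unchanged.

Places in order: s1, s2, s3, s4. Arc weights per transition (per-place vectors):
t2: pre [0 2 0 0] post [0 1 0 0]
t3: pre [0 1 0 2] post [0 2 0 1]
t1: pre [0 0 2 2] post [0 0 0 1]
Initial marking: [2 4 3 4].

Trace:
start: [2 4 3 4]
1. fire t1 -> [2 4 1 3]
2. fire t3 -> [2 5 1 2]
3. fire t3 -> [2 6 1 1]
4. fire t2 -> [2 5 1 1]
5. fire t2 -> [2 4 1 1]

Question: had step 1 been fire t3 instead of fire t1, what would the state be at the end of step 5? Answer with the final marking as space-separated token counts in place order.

2 5 3 1

(re-executing from step 1 with the substitution; state before step 1: [2 4 3 4])
1. fire t3 -> [2 5 3 3]
2. fire t3 -> [2 6 3 2]
3. fire t3 -> [2 7 3 1]
4. fire t2 -> [2 6 3 1]
5. fire t2 -> [2 5 3 1]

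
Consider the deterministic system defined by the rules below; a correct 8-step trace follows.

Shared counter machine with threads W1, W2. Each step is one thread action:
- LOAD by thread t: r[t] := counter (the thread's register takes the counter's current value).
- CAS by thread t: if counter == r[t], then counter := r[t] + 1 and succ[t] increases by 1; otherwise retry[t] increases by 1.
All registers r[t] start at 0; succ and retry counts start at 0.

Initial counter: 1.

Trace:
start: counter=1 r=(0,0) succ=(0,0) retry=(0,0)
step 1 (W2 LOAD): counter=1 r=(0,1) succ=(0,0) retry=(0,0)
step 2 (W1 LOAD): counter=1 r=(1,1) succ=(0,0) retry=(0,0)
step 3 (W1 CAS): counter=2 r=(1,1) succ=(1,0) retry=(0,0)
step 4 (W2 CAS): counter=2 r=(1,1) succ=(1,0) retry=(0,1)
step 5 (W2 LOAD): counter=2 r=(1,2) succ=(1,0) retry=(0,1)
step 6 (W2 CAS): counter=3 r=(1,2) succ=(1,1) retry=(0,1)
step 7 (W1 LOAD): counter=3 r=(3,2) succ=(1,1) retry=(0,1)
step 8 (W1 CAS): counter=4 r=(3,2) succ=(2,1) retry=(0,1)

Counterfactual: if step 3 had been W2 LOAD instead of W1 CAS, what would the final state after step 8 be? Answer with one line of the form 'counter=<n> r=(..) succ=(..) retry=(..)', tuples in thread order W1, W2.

counter=4 r=(3,2) succ=(1,2) retry=(0,0)

(re-executing from step 3 with the substitution; state before step 3: counter=1 r=(1,1) succ=(0,0) retry=(0,0))
step 3 (W2 LOAD): counter=1 r=(1,1) succ=(0,0) retry=(0,0)
step 4 (W2 CAS): counter=2 r=(1,1) succ=(0,1) retry=(0,0)
step 5 (W2 LOAD): counter=2 r=(1,2) succ=(0,1) retry=(0,0)
step 6 (W2 CAS): counter=3 r=(1,2) succ=(0,2) retry=(0,0)
step 7 (W1 LOAD): counter=3 r=(3,2) succ=(0,2) retry=(0,0)
step 8 (W1 CAS): counter=4 r=(3,2) succ=(1,2) retry=(0,0)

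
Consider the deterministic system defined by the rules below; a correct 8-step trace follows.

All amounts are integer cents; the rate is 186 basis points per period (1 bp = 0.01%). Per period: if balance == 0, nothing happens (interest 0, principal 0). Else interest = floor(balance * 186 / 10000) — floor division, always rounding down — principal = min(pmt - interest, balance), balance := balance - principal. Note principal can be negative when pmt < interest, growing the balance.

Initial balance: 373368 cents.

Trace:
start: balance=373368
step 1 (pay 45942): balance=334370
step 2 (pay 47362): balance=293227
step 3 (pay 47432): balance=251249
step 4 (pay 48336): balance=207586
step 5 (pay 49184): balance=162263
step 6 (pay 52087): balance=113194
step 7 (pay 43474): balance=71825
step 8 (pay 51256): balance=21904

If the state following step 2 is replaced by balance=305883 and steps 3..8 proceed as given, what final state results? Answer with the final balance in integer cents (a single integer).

36039

state after step 2 := balance=305883
step 3 (pay 47432): balance=264140
step 4 (pay 48336): balance=220717
step 5 (pay 49184): balance=175638
step 6 (pay 52087): balance=126817
step 7 (pay 43474): balance=85701
step 8 (pay 51256): balance=36039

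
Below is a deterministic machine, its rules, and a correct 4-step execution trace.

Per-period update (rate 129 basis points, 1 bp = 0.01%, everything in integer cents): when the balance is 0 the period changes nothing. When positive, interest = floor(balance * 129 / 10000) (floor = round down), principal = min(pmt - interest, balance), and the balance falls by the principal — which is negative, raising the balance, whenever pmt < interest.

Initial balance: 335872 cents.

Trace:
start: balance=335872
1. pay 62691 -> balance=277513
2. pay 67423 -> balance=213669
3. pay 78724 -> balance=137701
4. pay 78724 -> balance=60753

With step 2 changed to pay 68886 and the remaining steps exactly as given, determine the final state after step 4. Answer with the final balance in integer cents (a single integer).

(re-executing from step 2 with the substitution; state before step 2: balance=277513)
2. pay 68886 -> balance=212206
3. pay 78724 -> balance=136219
4. pay 78724 -> balance=59252

59252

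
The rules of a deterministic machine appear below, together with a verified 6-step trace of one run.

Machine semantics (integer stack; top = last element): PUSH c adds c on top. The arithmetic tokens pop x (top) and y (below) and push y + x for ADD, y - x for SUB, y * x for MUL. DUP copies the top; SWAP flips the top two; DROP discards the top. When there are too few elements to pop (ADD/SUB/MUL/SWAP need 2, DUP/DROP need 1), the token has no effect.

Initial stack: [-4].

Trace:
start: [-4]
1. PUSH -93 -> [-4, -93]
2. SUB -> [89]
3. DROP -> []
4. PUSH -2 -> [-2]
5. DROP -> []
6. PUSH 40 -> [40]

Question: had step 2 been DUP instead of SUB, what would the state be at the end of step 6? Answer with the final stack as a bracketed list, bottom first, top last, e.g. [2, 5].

[-4, -93, 40]

(re-executing from step 2 with the substitution; state before step 2: [-4, -93])
2. DUP -> [-4, -93, -93]
3. DROP -> [-4, -93]
4. PUSH -2 -> [-4, -93, -2]
5. DROP -> [-4, -93]
6. PUSH 40 -> [-4, -93, 40]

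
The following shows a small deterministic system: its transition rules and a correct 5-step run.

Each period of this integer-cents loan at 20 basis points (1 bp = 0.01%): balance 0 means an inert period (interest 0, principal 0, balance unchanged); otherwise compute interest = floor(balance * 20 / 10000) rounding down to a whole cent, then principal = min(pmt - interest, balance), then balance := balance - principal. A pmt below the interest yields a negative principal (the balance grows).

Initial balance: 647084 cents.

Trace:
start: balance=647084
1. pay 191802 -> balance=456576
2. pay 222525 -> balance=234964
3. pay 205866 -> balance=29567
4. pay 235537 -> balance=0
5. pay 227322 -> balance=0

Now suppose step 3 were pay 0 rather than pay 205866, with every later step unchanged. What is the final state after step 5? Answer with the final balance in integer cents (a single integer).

0

(re-executing from step 3 with the substitution; state before step 3: balance=234964)
3. pay 0 -> balance=235433
4. pay 235537 -> balance=366
5. pay 227322 -> balance=0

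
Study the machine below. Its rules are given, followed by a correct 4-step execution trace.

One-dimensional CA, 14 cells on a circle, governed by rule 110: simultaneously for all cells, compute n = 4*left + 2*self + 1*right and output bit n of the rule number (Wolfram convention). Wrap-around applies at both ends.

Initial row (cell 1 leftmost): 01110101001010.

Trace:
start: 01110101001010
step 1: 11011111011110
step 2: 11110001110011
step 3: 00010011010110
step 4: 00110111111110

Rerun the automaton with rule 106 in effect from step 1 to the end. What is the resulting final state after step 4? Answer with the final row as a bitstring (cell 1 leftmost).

00001010100111

(re-executing steps 1..4 under rule 106; state before step 1: 01110101001010)
step 1: 11011010010100
step 2: 11111100101001
step 3: 00000101010011
step 4: 00001010100111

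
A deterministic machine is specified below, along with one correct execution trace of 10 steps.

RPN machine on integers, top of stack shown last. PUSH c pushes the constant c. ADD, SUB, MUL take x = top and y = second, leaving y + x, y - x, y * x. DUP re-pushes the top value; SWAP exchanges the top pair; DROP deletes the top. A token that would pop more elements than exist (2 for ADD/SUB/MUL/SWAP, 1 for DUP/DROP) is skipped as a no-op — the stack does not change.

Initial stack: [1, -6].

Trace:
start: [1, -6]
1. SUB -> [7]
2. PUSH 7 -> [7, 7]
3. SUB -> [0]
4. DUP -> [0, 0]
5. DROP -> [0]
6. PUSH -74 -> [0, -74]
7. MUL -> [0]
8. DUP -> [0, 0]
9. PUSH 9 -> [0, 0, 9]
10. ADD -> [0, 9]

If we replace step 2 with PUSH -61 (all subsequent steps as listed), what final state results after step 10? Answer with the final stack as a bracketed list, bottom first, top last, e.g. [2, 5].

(re-executing from step 2 with the substitution; state before step 2: [7])
2. PUSH -61 -> [7, -61]
3. SUB -> [68]
4. DUP -> [68, 68]
5. DROP -> [68]
6. PUSH -74 -> [68, -74]
7. MUL -> [-5032]
8. DUP -> [-5032, -5032]
9. PUSH 9 -> [-5032, -5032, 9]
10. ADD -> [-5032, -5023]

[-5032, -5023]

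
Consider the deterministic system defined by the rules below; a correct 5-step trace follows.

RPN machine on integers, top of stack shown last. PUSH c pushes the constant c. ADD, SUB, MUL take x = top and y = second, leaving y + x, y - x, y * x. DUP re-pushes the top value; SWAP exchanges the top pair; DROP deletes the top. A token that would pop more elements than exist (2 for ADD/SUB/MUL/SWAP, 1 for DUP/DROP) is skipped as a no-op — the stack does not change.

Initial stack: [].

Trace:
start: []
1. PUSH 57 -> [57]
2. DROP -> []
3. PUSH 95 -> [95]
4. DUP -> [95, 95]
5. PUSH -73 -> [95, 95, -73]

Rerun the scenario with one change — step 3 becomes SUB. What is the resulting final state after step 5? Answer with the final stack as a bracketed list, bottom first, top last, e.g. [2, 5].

(re-executing from step 3 with the substitution; state before step 3: [])
3. SUB -> []
4. DUP -> []
5. PUSH -73 -> [-73]

[-73]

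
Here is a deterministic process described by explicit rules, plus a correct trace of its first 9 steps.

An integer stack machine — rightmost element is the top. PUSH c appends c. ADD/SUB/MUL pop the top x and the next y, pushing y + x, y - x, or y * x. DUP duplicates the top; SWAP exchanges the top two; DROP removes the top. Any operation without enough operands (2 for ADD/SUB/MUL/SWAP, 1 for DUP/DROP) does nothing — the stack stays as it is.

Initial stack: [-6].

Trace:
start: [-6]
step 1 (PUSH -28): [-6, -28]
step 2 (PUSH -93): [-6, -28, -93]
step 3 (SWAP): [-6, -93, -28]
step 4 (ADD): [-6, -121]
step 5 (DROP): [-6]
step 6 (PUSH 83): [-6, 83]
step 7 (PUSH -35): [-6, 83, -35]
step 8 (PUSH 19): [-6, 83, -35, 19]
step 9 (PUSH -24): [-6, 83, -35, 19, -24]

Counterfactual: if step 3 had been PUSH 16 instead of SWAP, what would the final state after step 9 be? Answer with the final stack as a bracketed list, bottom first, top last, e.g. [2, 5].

(re-executing from step 3 with the substitution; state before step 3: [-6, -28, -93])
step 3 (PUSH 16): [-6, -28, -93, 16]
step 4 (ADD): [-6, -28, -77]
step 5 (DROP): [-6, -28]
step 6 (PUSH 83): [-6, -28, 83]
step 7 (PUSH -35): [-6, -28, 83, -35]
step 8 (PUSH 19): [-6, -28, 83, -35, 19]
step 9 (PUSH -24): [-6, -28, 83, -35, 19, -24]

[-6, -28, 83, -35, 19, -24]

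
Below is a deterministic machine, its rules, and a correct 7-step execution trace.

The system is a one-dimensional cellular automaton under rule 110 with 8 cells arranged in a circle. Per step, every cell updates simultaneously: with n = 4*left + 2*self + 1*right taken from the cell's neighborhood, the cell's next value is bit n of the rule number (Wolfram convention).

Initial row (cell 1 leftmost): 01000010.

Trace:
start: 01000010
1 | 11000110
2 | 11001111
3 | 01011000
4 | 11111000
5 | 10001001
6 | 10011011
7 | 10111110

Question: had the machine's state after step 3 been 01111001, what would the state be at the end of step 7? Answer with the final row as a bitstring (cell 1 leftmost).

state after step 3 := 01111001
4 | 11001011
5 | 01011110
6 | 11110010
7 | 10010111

10010111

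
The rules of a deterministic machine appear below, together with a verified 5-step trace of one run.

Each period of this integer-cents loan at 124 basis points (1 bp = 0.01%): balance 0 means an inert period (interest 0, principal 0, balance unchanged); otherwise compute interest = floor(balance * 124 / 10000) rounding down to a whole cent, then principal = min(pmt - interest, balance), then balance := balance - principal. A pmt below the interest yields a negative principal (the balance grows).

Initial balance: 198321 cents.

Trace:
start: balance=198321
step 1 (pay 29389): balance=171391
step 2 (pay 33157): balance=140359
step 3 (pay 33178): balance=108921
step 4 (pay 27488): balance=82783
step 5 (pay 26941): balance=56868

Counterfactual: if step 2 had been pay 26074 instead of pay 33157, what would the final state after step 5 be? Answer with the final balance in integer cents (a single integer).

64218

(re-executing from step 2 with the substitution; state before step 2: balance=171391)
step 2 (pay 26074): balance=147442
step 3 (pay 33178): balance=116092
step 4 (pay 27488): balance=90043
step 5 (pay 26941): balance=64218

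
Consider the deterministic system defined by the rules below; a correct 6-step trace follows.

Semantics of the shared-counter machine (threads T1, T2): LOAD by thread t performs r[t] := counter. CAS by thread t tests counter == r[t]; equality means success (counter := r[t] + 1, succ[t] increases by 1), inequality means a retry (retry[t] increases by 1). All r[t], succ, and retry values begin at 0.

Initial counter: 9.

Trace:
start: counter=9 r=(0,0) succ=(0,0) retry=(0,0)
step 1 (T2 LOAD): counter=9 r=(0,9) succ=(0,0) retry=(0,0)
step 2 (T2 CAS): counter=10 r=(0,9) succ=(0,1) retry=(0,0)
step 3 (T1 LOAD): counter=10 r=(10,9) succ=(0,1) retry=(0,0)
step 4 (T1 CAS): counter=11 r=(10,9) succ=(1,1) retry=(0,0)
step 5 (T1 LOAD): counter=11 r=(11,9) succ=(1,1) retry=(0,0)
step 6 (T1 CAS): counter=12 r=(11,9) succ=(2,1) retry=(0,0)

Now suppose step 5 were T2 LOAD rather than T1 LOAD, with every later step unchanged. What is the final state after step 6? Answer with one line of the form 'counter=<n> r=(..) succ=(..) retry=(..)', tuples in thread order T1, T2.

(re-executing from step 5 with the substitution; state before step 5: counter=11 r=(10,9) succ=(1,1) retry=(0,0))
step 5 (T2 LOAD): counter=11 r=(10,11) succ=(1,1) retry=(0,0)
step 6 (T1 CAS): counter=11 r=(10,11) succ=(1,1) retry=(1,0)

counter=11 r=(10,11) succ=(1,1) retry=(1,0)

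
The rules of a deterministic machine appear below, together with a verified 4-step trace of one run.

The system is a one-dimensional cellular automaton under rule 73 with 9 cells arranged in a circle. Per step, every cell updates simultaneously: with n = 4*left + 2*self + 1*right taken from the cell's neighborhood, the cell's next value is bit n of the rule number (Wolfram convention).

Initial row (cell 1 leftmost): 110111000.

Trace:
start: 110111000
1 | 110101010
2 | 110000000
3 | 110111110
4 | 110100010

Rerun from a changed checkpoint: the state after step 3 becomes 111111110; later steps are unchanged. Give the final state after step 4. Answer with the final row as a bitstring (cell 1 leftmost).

100000010

state after step 3 := 111111110
4 | 100000010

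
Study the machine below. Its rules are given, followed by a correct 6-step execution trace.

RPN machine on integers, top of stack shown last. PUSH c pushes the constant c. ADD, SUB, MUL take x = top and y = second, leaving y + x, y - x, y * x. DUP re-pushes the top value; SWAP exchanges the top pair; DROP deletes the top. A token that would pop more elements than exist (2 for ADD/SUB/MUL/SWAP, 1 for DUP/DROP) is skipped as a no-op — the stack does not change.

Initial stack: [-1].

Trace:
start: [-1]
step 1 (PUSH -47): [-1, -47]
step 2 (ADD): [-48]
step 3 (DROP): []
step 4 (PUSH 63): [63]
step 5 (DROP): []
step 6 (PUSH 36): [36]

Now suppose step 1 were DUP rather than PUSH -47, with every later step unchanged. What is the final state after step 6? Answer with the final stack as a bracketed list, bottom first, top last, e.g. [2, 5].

[36]

(re-executing from step 1 with the substitution; state before step 1: [-1])
step 1 (DUP): [-1, -1]
step 2 (ADD): [-2]
step 3 (DROP): []
step 4 (PUSH 63): [63]
step 5 (DROP): []
step 6 (PUSH 36): [36]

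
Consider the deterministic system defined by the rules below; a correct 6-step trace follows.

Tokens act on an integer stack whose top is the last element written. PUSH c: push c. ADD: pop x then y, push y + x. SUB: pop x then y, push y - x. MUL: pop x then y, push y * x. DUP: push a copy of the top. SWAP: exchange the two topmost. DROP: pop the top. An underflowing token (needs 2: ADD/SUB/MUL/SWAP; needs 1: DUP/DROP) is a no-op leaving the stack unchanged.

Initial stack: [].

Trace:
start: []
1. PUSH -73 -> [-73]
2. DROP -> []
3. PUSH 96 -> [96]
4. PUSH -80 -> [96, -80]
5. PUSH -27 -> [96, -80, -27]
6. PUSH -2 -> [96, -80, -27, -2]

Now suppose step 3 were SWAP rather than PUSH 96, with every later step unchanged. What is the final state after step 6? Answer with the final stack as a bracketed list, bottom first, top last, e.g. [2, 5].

(re-executing from step 3 with the substitution; state before step 3: [])
3. SWAP -> []
4. PUSH -80 -> [-80]
5. PUSH -27 -> [-80, -27]
6. PUSH -2 -> [-80, -27, -2]

[-80, -27, -2]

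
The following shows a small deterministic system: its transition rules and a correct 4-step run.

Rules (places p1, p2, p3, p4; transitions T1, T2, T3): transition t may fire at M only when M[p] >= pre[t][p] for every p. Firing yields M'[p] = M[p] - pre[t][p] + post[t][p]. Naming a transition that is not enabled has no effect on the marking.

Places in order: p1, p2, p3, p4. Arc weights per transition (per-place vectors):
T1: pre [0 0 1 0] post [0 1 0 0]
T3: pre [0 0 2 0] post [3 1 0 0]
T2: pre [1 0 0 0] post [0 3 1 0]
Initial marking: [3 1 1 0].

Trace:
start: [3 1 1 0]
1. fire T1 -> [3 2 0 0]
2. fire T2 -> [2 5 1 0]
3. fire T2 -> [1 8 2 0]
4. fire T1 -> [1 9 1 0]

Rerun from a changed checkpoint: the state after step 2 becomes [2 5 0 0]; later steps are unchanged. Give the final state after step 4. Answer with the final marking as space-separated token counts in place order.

state after step 2 := [2 5 0 0]
3. fire T2 -> [1 8 1 0]
4. fire T1 -> [1 9 0 0]

1 9 0 0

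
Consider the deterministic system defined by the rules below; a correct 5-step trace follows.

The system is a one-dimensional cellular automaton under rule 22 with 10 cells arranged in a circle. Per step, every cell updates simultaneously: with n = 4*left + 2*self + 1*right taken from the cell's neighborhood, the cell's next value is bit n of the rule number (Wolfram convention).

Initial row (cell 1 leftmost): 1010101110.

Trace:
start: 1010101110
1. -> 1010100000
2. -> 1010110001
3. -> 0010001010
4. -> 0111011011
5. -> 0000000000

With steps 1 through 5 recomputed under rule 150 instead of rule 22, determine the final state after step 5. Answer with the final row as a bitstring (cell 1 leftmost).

0111000100

(re-executing steps 1..5 under rule 150; state before step 1: 1010101110)
1. -> 1010100100
2. -> 1010111111
3. -> 0010011111
4. -> 1111101110
5. -> 0111000100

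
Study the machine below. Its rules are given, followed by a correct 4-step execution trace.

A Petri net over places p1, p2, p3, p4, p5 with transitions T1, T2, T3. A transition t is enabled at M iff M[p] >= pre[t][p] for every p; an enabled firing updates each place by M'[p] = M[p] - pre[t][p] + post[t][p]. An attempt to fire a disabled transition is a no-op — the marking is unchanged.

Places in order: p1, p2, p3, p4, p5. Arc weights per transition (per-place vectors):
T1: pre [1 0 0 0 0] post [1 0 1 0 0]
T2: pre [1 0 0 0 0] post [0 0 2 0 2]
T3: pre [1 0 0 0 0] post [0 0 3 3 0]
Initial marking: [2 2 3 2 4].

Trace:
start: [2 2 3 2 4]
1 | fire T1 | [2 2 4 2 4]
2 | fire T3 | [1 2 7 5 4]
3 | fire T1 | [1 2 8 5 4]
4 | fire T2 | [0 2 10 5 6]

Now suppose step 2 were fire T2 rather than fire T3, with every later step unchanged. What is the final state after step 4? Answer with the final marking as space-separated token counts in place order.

0 2 9 2 8

(re-executing from step 2 with the substitution; state before step 2: [2 2 4 2 4])
2 | fire T2 | [1 2 6 2 6]
3 | fire T1 | [1 2 7 2 6]
4 | fire T2 | [0 2 9 2 8]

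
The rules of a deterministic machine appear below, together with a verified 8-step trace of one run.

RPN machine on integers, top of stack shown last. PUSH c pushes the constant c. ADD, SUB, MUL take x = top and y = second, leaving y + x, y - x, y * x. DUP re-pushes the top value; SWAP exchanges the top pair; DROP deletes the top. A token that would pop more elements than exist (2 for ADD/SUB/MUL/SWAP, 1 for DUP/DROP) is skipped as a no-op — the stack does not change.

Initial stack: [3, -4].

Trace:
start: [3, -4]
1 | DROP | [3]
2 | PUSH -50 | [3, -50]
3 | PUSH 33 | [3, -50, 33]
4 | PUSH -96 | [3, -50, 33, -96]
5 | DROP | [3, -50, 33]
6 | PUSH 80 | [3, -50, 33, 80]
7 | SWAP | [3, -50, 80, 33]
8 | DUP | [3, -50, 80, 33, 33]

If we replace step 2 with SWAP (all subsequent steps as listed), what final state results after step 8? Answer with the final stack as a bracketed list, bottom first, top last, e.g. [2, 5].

(re-executing from step 2 with the substitution; state before step 2: [3])
2 | SWAP | [3]
3 | PUSH 33 | [3, 33]
4 | PUSH -96 | [3, 33, -96]
5 | DROP | [3, 33]
6 | PUSH 80 | [3, 33, 80]
7 | SWAP | [3, 80, 33]
8 | DUP | [3, 80, 33, 33]

[3, 80, 33, 33]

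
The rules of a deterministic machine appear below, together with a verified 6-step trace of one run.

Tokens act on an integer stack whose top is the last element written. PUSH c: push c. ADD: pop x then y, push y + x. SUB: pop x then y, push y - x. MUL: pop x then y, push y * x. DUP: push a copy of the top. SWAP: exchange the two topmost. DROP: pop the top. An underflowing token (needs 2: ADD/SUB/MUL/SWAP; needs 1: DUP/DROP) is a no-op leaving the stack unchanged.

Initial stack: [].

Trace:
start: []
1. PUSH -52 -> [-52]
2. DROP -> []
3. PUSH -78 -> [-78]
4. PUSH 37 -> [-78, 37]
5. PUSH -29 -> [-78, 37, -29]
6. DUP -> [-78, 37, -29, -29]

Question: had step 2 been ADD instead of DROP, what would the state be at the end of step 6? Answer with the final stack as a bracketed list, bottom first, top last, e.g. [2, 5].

(re-executing from step 2 with the substitution; state before step 2: [-52])
2. ADD -> [-52]
3. PUSH -78 -> [-52, -78]
4. PUSH 37 -> [-52, -78, 37]
5. PUSH -29 -> [-52, -78, 37, -29]
6. DUP -> [-52, -78, 37, -29, -29]

[-52, -78, 37, -29, -29]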